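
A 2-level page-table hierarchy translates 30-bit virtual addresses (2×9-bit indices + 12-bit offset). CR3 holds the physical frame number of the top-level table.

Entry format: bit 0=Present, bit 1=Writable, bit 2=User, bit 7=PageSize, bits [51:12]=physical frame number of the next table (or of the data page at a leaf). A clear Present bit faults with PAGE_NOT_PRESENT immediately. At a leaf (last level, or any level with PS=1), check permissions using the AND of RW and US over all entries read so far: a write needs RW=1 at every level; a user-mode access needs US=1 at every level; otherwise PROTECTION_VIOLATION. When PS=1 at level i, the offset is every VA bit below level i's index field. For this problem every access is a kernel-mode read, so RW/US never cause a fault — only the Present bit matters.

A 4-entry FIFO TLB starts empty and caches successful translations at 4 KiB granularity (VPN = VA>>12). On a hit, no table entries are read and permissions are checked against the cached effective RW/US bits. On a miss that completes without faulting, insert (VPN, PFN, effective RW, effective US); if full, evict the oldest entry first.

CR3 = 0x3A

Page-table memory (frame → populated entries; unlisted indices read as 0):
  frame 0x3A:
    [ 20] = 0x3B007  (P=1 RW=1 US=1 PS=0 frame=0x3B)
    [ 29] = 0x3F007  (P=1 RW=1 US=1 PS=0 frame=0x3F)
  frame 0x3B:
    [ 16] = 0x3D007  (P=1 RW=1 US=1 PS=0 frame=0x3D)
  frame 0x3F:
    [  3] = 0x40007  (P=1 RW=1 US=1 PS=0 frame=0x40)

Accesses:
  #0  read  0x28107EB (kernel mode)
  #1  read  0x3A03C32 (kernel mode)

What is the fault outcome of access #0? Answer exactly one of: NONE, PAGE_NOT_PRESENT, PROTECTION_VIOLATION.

Trace:
#0 VA=0x28107EB (r,kernel):
  L0 @0x3A[20] → 0x3B007  P=1,RW=1,US=1,PS=0
  L1 @0x3B[16] → 0x3D007  P=1,RW=1,US=1,PS=0
  ✓ 0x3D7EB  — 2 lookups
#1 VA=0x3A03C32 (r,kernel):
  L0 @0x3A[29] → 0x3F007  P=1,RW=1,US=1,PS=0
  L1 @0x3F[3] → 0x40007  P=1,RW=1,US=1,PS=0
  ✓ 0x40C32  — 2 lookups

Access #0 fault: NONE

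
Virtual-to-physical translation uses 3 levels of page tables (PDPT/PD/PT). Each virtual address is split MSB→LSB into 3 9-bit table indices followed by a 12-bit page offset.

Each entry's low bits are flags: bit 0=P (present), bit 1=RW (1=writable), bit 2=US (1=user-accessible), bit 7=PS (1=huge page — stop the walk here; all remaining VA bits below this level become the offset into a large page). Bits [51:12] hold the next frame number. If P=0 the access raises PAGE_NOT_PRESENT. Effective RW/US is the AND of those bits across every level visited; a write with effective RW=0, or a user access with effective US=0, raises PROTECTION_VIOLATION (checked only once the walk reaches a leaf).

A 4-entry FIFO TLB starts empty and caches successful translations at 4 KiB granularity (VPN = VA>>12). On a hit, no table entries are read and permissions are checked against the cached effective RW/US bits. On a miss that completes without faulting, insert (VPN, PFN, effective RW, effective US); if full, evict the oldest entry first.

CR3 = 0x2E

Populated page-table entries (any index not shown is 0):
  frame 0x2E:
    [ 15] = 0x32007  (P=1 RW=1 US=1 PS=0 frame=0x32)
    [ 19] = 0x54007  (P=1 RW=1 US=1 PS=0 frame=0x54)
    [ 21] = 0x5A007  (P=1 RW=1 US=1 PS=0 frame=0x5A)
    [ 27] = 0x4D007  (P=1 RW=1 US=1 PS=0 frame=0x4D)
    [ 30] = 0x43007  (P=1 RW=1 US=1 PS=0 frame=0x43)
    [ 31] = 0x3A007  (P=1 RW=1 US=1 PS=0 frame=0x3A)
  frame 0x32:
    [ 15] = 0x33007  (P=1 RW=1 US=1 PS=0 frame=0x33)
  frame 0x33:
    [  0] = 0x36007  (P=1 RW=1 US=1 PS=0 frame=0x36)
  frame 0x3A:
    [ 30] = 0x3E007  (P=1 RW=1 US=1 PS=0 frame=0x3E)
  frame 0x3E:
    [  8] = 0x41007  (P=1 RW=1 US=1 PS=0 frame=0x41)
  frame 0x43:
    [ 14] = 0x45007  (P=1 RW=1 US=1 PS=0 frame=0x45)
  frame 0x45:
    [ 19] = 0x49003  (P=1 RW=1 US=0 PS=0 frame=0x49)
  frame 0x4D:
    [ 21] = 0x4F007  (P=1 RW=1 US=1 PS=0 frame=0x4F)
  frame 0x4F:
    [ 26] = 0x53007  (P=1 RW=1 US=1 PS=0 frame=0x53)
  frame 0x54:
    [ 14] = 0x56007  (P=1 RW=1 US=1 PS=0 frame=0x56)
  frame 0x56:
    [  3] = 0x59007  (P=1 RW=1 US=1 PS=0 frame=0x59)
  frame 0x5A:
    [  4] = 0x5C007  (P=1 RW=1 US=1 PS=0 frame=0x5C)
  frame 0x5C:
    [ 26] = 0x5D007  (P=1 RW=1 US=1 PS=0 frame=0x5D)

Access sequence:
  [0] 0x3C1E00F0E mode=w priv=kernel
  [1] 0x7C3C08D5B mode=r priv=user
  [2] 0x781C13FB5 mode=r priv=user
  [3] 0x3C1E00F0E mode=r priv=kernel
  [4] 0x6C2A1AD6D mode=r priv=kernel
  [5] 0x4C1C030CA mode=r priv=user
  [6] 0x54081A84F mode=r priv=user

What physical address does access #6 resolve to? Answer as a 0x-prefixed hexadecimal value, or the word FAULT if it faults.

Per-access translation:
#0 VA=0x3C1E00F0E (w,kernel):
  L0 @0x2E[15] → 0x32007  P=1,RW=1,US=1,PS=0
  L1 @0x32[15] → 0x33007  P=1,RW=1,US=1,PS=0
  L2 @0x33[0] → 0x36007  P=1,RW=1,US=1,PS=0
  → PA=0x36F0E  (3 entries read)
#1 VA=0x7C3C08D5B (r,user):
  L0 @0x2E[31] → 0x3A007  P=1,RW=1,US=1,PS=0
  L1 @0x3A[30] → 0x3E007  P=1,RW=1,US=1,PS=0
  L2 @0x3E[8] → 0x41007  P=1,RW=1,US=1,PS=0
  → PA=0x41D5B  (3 entries read)
#2 VA=0x781C13FB5 (r,user):
  L0 @0x2E[30] → 0x43007  P=1,RW=1,US=1,PS=0
  L1 @0x43[14] → 0x45007  P=1,RW=1,US=1,PS=0
  L2 @0x45[19] → 0x49003  P=1,RW=1,US=0,PS=0
  ⇒ fault: PROTECTION_VIOLATION  — 3 lookups
#3 VA=0x3C1E00F0E (r,kernel):
  TLB hit vpn=0x3C1E00 → PA=0x36F0E
#4 VA=0x6C2A1AD6D (r,kernel):
  L0 @0x2E[27] → 0x4D007  P=1,RW=1,US=1,PS=0
  L1 @0x4D[21] → 0x4F007  P=1,RW=1,US=1,PS=0
  L2 @0x4F[26] → 0x53007  P=1,RW=1,US=1,PS=0
  → PA=0x53D6D  (3 entries read)
#5 VA=0x4C1C030CA (r,user):
  L0 @0x2E[19] → 0x54007  P=1,RW=1,US=1,PS=0
  L1 @0x54[14] → 0x56007  P=1,RW=1,US=1,PS=0
  L2 @0x56[3] → 0x59007  P=1,RW=1,US=1,PS=0
  → PA=0x590CA  (3 entries read)
#6 VA=0x54081A84F (r,user):
  L0 @0x2E[21] → 0x5A007  P=1,RW=1,US=1,PS=0
  L1 @0x5A[4] → 0x5C007  P=1,RW=1,US=1,PS=0
  L2 @0x5C[26] → 0x5D007  P=1,RW=1,US=1,PS=0
  → PA=0x5D84F  (3 entries read)

Access #6 PA: 0x5D84F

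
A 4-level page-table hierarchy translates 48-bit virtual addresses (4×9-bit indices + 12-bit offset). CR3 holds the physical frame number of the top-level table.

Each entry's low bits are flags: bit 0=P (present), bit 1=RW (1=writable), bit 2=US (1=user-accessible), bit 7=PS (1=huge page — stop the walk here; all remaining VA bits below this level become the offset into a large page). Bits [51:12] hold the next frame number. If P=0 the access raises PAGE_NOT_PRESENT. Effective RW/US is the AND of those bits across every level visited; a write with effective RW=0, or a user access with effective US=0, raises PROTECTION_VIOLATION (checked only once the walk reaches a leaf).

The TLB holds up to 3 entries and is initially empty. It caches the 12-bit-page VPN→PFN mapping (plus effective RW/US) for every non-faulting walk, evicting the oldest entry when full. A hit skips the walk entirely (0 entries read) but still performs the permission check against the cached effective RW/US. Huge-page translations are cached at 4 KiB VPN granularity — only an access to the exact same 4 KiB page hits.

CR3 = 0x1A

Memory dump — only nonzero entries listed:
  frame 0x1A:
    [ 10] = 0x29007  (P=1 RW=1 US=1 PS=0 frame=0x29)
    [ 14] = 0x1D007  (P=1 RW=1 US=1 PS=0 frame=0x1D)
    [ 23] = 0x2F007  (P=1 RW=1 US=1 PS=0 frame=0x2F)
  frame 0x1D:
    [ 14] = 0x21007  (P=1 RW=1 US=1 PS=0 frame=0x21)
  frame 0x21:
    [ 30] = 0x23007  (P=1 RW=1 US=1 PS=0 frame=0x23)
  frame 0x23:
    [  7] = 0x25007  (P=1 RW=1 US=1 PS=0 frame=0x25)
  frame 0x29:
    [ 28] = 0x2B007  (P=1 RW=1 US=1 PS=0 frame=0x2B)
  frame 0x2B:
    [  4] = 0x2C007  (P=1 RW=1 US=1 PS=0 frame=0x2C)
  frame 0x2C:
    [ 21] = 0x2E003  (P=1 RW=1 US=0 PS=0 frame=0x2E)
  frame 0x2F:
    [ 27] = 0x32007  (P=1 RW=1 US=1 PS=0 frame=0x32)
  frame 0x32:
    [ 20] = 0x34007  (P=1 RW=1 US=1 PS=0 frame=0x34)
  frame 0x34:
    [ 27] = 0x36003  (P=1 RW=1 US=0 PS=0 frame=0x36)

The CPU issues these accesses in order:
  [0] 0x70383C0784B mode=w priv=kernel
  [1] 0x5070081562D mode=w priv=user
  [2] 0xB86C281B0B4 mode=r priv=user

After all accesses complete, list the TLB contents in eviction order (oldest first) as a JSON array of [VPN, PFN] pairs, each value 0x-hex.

Walk each access:
#0 VA=0x70383C0784B (w,kernel):
  lvl0: tbl 0x1A, slot 14 ⇒ 0x1D007 (P1/RW1/US1/PS0)
  lvl1: tbl 0x1D, slot 14 ⇒ 0x21007 (P1/RW1/US1/PS0)
  lvl2: tbl 0x21, slot 30 ⇒ 0x23007 (P1/RW1/US1/PS0)
  lvl3: tbl 0x23, slot 7 ⇒ 0x25007 (P1/RW1/US1/PS0)
  → PA=0x2584B  (4 entries read)
#1 VA=0x5070081562D (w,user):
  lvl0: tbl 0x1A, slot 10 ⇒ 0x29007 (P1/RW1/US1/PS0)
  lvl1: tbl 0x29, slot 28 ⇒ 0x2B007 (P1/RW1/US1/PS0)
  lvl2: tbl 0x2B, slot 4 ⇒ 0x2C007 (P1/RW1/US1/PS0)
  lvl3: tbl 0x2C, slot 21 ⇒ 0x2E003 (P1/RW1/US0/PS0)
  → PROTECTION_VIOLATION  (4 entries read)
#2 VA=0xB86C281B0B4 (r,user):
  lvl0: tbl 0x1A, slot 23 ⇒ 0x2F007 (P1/RW1/US1/PS0)
  lvl1: tbl 0x2F, slot 27 ⇒ 0x32007 (P1/RW1/US1/PS0)
  lvl2: tbl 0x32, slot 20 ⇒ 0x34007 (P1/RW1/US1/PS0)
  lvl3: tbl 0x34, slot 27 ⇒ 0x36003 (P1/RW1/US0/PS0)
  → PROTECTION_VIOLATION  (4 entries read)

TLB: [["0x70383C07", "0x25"]]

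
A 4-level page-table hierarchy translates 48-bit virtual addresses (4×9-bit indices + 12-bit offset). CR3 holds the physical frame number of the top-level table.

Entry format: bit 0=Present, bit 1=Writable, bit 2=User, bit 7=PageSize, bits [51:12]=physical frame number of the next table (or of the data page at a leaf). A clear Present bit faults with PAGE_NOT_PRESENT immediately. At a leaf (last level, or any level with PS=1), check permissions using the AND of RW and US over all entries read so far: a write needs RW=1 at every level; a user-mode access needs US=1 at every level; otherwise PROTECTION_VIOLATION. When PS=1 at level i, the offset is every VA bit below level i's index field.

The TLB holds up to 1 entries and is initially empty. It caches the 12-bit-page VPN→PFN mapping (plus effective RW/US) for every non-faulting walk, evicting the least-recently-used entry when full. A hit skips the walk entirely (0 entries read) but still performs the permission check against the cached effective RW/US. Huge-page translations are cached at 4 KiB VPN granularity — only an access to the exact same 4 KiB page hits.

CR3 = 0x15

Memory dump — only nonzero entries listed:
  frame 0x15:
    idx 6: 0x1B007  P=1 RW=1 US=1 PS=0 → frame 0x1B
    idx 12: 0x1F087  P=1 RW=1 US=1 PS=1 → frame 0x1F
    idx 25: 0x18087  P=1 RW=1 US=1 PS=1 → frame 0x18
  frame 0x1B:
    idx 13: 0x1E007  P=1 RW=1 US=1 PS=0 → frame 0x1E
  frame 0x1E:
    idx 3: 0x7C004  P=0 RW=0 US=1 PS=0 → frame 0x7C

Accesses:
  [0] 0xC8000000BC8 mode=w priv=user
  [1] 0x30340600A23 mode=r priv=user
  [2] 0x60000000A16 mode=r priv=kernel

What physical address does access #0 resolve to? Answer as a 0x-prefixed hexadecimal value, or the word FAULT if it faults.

Walk each access:
#0 VA=0xC8000000BC8 (w,user):
  L0 @0x15[25] → 0x18087  P=1,RW=1,US=1,PS=1
  ⇒ phys 0x18BC8 (huge @L0)  [1 reads]
#1 VA=0x30340600A23 (r,user):
  L0 @0x15[6] → 0x1B007  P=1,RW=1,US=1,PS=0
  L1 @0x1B[13] → 0x1E007  P=1,RW=1,US=1,PS=0
  L2 @0x1E[3] → 0x7C004  P=0,RW=0,US=1,PS=0
  → PAGE_NOT_PRESENT  (3 entries read)
#2 VA=0x60000000A16 (r,kernel):
  L0 @0x15[12] → 0x1F087  P=1,RW=1,US=1,PS=1
  ⇒ phys 0x1FA16 (huge @L0)  [1 reads]

Access #0 PA: 0x18BC8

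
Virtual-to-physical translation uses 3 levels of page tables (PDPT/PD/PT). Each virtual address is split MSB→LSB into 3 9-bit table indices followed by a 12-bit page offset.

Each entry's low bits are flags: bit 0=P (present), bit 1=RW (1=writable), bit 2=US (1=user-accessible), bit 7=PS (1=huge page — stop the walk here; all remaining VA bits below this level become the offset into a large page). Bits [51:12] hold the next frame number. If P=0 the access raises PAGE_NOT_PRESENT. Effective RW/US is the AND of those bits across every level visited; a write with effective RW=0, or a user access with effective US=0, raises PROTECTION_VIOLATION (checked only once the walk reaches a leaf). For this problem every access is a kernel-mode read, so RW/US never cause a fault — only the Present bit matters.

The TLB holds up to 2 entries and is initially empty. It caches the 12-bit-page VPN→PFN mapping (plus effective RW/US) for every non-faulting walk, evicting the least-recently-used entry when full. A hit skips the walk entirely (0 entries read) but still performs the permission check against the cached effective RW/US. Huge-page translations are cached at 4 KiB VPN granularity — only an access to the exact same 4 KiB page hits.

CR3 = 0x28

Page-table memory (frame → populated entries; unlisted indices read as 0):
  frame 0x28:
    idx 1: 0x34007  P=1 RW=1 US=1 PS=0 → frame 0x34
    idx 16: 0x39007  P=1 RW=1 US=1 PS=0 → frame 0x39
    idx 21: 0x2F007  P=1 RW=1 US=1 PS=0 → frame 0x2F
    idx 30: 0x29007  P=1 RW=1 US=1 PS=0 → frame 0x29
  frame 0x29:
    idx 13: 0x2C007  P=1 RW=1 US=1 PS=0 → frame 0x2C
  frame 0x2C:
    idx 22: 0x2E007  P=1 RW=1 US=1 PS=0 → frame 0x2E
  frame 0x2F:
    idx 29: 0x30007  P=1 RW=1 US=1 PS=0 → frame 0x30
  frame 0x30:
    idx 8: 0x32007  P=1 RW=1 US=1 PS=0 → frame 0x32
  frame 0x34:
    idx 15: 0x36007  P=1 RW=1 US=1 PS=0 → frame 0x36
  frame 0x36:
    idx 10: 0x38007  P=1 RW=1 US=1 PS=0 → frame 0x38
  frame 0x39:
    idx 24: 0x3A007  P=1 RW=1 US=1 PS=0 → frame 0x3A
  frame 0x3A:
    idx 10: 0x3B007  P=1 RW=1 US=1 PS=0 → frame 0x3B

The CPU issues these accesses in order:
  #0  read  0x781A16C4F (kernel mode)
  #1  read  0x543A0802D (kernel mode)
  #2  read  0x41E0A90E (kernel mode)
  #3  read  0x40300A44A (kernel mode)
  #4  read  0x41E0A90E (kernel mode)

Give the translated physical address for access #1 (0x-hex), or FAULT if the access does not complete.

Per-access translation:
#0 VA=0x781A16C4F (r,kernel):
  lvl0: tbl 0x28, slot 30 ⇒ 0x29007 (P1/RW1/US1/PS0)
  lvl1: tbl 0x29, slot 13 ⇒ 0x2C007 (P1/RW1/US1/PS0)
  lvl2: tbl 0x2C, slot 22 ⇒ 0x2E007 (P1/RW1/US1/PS0)
  ⇒ phys 0x2EC4F  [3 reads]
#1 VA=0x543A0802D (r,kernel):
  lvl0: tbl 0x28, slot 21 ⇒ 0x2F007 (P1/RW1/US1/PS0)
  lvl1: tbl 0x2F, slot 29 ⇒ 0x30007 (P1/RW1/US1/PS0)
  lvl2: tbl 0x30, slot 8 ⇒ 0x32007 (P1/RW1/US1/PS0)
  ⇒ phys 0x3202D  [3 reads]
#2 VA=0x41E0A90E (r,kernel):
  lvl0: tbl 0x28, slot 1 ⇒ 0x34007 (P1/RW1/US1/PS0)
  lvl1: tbl 0x34, slot 15 ⇒ 0x36007 (P1/RW1/US1/PS0)
  lvl2: tbl 0x36, slot 10 ⇒ 0x38007 (P1/RW1/US1/PS0)
  ⇒ phys 0x3890E  [3 reads]
#3 VA=0x40300A44A (r,kernel):
  lvl0: tbl 0x28, slot 16 ⇒ 0x39007 (P1/RW1/US1/PS0)
  lvl1: tbl 0x39, slot 24 ⇒ 0x3A007 (P1/RW1/US1/PS0)
  lvl2: tbl 0x3A, slot 10 ⇒ 0x3B007 (P1/RW1/US1/PS0)
  ⇒ phys 0x3B44A  [3 reads]
#4 VA=0x41E0A90E (r,kernel):
  TLB hit vpn=0x41E0A → PA=0x3890E

Access #1 PA: 0x3202D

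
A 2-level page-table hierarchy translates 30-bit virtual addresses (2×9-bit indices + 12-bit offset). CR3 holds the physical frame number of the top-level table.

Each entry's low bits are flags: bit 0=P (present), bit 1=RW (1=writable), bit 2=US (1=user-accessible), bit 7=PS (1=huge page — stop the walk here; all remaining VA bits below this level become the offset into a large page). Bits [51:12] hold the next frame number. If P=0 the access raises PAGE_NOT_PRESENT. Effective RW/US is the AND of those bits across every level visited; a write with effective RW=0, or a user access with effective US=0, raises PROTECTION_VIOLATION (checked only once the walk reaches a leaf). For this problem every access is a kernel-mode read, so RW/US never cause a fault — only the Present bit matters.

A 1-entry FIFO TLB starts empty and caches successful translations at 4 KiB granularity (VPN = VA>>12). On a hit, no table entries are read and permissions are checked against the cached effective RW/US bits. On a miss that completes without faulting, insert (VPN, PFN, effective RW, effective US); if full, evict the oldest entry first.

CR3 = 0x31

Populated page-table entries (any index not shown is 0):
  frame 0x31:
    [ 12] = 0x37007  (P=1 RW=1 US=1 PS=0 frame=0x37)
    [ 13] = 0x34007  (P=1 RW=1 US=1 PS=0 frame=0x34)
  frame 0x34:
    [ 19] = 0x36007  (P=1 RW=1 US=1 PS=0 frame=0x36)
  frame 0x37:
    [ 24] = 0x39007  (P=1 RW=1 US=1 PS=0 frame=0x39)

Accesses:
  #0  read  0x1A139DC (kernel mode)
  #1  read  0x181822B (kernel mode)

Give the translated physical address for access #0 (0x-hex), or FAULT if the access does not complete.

Per-access translation:
#0 VA=0x1A139DC (r,kernel):
  L0: frame=0x31 idx=13 entry=0x34007 [P=1 RW=1 US=1 PS=0]
  L1: frame=0x34 idx=19 entry=0x36007 [P=1 RW=1 US=1 PS=0]
  ⇒ phys 0x369DC  [2 reads]
#1 VA=0x181822B (r,kernel):
  L0: frame=0x31 idx=12 entry=0x37007 [P=1 RW=1 US=1 PS=0]
  L1: frame=0x37 idx=24 entry=0x39007 [P=1 RW=1 US=1 PS=0]
  ⇒ phys 0x3922B  [2 reads]

Access #0 PA: 0x369DC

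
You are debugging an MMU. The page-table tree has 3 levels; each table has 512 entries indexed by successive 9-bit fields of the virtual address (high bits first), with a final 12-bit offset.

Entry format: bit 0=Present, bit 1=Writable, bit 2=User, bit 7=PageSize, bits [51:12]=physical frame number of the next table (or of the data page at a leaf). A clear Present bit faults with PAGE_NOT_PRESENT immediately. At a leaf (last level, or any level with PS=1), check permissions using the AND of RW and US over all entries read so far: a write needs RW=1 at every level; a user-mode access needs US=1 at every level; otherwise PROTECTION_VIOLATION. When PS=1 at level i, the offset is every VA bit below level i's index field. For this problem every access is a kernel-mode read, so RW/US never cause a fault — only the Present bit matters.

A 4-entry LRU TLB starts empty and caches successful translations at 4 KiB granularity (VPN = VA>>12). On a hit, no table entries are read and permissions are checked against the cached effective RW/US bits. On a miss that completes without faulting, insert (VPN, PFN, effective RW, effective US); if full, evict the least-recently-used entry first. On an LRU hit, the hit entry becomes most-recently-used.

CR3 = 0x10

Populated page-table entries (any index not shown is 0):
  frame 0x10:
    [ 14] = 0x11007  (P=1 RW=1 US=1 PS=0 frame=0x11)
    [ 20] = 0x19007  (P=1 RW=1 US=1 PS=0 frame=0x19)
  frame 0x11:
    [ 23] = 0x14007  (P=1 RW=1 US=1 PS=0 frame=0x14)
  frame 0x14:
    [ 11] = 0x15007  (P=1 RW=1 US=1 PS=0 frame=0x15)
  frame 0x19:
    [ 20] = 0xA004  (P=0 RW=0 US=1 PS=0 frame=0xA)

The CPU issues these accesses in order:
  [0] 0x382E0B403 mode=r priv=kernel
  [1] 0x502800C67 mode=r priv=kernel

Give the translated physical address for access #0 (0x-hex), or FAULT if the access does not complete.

Trace:
#0 VA=0x382E0B403 (r,kernel):
  L0 @0x10[14] → 0x11007  P=1,RW=1,US=1,PS=0
  L1 @0x11[23] → 0x14007  P=1,RW=1,US=1,PS=0
  L2 @0x14[11] → 0x15007  P=1,RW=1,US=1,PS=0
  → PA=0x15403  (3 entries read)
#1 VA=0x502800C67 (r,kernel):
  L0 @0x10[20] → 0x19007  P=1,RW=1,US=1,PS=0
  L1 @0x19[20] → 0xA004  P=0,RW=0,US=1,PS=0
  → PAGE_NOT_PRESENT  (2 entries read)

Access #0 PA: 0x15403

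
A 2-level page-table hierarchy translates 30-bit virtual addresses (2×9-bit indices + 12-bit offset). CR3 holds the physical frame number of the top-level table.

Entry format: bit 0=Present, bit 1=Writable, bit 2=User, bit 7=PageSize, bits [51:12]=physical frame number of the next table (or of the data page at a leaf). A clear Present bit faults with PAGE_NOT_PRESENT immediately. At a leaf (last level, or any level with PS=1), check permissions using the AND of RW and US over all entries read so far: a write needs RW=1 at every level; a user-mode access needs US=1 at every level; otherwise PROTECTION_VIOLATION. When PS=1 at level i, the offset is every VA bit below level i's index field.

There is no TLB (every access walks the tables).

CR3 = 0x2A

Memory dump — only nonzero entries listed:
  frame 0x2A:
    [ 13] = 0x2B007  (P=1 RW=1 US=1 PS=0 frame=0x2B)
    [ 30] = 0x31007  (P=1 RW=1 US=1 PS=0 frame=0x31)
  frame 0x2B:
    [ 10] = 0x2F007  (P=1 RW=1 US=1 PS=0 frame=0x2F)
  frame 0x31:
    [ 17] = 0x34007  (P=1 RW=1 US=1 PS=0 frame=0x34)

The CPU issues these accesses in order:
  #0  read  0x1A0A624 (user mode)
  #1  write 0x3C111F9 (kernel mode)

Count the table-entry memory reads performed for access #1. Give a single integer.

Per-access translation:
#0 VA=0x1A0A624 (r,user):
  [0] read 0x2A idx=13: raw=0x2B007 flags P=1 W=1 U=1 S=0
  [1] read 0x2B idx=10: raw=0x2F007 flags P=1 W=1 U=1 S=0
  ✓ 0x2F624  — 2 lookups
#1 VA=0x3C111F9 (w,kernel):
  [0] read 0x2A idx=30: raw=0x31007 flags P=1 W=1 U=1 S=0
  [1] read 0x31 idx=17: raw=0x34007 flags P=1 W=1 U=1 S=0
  ✓ 0x341F9  — 2 lookups

Entries read for #1: 2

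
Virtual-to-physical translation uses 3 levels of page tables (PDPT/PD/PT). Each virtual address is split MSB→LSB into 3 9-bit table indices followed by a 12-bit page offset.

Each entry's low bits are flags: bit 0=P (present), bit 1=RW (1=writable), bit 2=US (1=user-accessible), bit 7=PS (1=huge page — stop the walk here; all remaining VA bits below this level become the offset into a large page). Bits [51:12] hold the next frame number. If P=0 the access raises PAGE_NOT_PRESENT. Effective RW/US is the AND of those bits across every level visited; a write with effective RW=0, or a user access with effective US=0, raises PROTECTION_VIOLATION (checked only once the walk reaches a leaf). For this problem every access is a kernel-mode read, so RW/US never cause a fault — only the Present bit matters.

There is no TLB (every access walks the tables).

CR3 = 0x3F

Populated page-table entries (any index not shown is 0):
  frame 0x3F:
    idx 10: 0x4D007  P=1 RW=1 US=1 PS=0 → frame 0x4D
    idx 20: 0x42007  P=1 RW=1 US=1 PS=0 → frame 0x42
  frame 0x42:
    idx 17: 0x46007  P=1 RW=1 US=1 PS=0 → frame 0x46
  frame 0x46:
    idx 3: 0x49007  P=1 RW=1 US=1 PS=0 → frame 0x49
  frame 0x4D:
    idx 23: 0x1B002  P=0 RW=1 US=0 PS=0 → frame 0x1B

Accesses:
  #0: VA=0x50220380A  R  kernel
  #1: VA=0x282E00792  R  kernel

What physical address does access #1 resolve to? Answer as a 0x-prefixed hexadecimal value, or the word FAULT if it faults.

Walk each access:
#0 VA=0x50220380A (r,kernel):
  L0 @0x3F[20] → 0x42007  P=1,RW=1,US=1,PS=0
  L1 @0x42[17] → 0x46007  P=1,RW=1,US=1,PS=0
  L2 @0x46[3] → 0x49007  P=1,RW=1,US=1,PS=0
  ⇒ phys 0x4980A  [3 reads]
#1 VA=0x282E00792 (r,kernel):
  L0 @0x3F[10] → 0x4D007  P=1,RW=1,US=1,PS=0
  L1 @0x4D[23] → 0x1B002  P=0,RW=1,US=0,PS=0
  ⇒ fault: PAGE_NOT_PRESENT  — 2 lookups

Access #1 PA: FAULT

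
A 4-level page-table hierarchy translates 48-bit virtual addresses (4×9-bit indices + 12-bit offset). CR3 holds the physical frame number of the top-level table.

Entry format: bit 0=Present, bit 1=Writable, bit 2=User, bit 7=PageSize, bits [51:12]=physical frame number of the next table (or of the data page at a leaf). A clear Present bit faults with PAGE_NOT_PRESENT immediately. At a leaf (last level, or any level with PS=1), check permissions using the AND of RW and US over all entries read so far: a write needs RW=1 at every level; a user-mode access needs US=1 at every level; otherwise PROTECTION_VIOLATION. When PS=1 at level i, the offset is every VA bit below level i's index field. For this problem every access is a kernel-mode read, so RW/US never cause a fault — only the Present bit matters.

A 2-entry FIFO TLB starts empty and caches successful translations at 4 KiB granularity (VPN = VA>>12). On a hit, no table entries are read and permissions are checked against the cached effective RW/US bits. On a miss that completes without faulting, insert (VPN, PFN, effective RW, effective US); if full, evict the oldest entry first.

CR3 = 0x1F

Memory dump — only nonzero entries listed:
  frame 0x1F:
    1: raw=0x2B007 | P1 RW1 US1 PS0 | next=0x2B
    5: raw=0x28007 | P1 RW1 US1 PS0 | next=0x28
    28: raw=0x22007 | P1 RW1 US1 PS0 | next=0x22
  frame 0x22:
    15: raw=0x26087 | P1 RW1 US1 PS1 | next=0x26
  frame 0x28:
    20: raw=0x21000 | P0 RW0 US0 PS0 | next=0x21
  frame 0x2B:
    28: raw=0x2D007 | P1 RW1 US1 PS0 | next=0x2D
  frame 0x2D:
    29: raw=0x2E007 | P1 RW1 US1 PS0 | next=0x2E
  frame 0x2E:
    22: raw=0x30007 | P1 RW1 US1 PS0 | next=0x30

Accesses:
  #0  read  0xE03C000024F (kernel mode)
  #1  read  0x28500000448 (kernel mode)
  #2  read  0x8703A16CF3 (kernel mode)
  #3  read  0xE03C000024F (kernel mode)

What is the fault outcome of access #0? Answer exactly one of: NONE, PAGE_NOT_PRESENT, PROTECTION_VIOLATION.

Walk each access:
#0 VA=0xE03C000024F (r,kernel):
  lvl0: tbl 0x1F, slot 28 ⇒ 0x22007 (P1/RW1/US1/PS0)
  lvl1: tbl 0x22, slot 15 ⇒ 0x26087 (P1/RW1/US1/PS1)
  → PA=0x2624F (huge @L1)  (2 entries read)
#1 VA=0x28500000448 (r,kernel):
  lvl0: tbl 0x1F, slot 5 ⇒ 0x28007 (P1/RW1/US1/PS0)
  lvl1: tbl 0x28, slot 20 ⇒ 0x21000 (P0/RW0/US0/PS0)
  ⇒ fault: PAGE_NOT_PRESENT  — 2 lookups
#2 VA=0x8703A16CF3 (r,kernel):
  lvl0: tbl 0x1F, slot 1 ⇒ 0x2B007 (P1/RW1/US1/PS0)
  lvl1: tbl 0x2B, slot 28 ⇒ 0x2D007 (P1/RW1/US1/PS0)
  lvl2: tbl 0x2D, slot 29 ⇒ 0x2E007 (P1/RW1/US1/PS0)
  lvl3: tbl 0x2E, slot 22 ⇒ 0x30007 (P1/RW1/US1/PS0)
  → PA=0x30CF3  (4 entries read)
#3 VA=0xE03C000024F (r,kernel):
  TLB hit vpn=0xE03C0000 → PA=0x2624F

Access #0 fault: NONE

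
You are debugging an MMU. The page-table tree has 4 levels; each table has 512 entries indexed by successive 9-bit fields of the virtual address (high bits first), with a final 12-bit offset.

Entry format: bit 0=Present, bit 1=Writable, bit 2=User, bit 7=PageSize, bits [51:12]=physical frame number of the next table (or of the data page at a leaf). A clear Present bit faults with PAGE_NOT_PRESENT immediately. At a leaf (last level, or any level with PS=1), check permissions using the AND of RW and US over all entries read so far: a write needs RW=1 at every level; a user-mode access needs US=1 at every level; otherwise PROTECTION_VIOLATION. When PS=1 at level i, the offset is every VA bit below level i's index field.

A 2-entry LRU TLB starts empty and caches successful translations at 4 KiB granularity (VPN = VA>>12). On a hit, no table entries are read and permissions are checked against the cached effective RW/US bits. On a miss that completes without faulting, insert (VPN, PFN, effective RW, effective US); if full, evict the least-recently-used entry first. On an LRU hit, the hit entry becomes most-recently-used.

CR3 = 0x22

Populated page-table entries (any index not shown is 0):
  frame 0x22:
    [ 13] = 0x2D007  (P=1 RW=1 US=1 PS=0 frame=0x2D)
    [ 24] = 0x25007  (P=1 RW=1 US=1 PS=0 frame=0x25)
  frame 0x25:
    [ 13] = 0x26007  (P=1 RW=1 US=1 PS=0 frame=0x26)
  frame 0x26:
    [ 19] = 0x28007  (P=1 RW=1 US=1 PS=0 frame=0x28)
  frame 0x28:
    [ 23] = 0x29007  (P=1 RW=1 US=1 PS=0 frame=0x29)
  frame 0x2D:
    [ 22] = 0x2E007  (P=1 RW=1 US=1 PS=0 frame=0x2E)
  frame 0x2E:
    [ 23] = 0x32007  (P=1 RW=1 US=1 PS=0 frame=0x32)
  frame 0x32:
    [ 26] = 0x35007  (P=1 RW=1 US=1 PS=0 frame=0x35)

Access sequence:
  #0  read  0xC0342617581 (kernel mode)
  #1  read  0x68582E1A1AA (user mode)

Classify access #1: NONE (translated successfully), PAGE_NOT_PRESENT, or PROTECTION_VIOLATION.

Per-access translation:
#0 VA=0xC0342617581 (r,kernel):
  L0: frame=0x22 idx=24 entry=0x25007 [P=1 RW=1 US=1 PS=0]
  L1: frame=0x25 idx=13 entry=0x26007 [P=1 RW=1 US=1 PS=0]
  L2: frame=0x26 idx=19 entry=0x28007 [P=1 RW=1 US=1 PS=0]
  L3: frame=0x28 idx=23 entry=0x29007 [P=1 RW=1 US=1 PS=0]
  ⇒ phys 0x29581  [4 reads]
#1 VA=0x68582E1A1AA (r,user):
  L0: frame=0x22 idx=13 entry=0x2D007 [P=1 RW=1 US=1 PS=0]
  L1: frame=0x2D idx=22 entry=0x2E007 [P=1 RW=1 US=1 PS=0]
  L2: frame=0x2E idx=23 entry=0x32007 [P=1 RW=1 US=1 PS=0]
  L3: frame=0x32 idx=26 entry=0x35007 [P=1 RW=1 US=1 PS=0]
  ⇒ phys 0x351AA  [4 reads]

Access #1 fault: NONE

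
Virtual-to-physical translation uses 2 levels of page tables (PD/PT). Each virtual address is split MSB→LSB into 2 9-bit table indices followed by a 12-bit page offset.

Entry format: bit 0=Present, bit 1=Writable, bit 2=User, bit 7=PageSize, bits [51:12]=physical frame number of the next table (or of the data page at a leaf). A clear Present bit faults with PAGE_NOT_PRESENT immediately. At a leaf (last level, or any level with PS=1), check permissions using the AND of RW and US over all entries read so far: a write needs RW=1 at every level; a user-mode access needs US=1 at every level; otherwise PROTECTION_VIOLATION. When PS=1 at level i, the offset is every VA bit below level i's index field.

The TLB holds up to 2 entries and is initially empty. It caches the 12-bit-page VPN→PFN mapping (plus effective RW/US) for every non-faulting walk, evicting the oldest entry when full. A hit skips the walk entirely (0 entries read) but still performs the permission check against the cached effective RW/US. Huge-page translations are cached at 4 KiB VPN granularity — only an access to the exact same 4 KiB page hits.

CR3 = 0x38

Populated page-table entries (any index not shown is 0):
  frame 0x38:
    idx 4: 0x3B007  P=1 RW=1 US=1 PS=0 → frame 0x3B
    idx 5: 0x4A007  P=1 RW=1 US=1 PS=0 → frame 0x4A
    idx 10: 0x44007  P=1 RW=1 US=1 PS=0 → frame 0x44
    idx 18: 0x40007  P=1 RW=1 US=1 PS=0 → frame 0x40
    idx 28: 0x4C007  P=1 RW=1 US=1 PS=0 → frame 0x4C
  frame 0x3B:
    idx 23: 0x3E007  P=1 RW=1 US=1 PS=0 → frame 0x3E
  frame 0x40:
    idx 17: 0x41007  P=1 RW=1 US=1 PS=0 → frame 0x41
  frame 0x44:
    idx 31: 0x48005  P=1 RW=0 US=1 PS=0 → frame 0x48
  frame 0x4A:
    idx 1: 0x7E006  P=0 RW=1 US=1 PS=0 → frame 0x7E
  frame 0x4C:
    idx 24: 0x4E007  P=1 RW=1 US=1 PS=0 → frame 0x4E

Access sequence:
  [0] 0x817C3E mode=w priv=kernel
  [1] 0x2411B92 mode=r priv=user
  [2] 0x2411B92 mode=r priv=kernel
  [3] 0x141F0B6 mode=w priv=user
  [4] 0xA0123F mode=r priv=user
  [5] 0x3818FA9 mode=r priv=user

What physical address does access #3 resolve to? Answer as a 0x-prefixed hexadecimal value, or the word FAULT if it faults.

Per-access translation:
#0 VA=0x817C3E (w,kernel):
  lvl0: tbl 0x38, slot 4 ⇒ 0x3B007 (P1/RW1/US1/PS0)
  lvl1: tbl 0x3B, slot 23 ⇒ 0x3E007 (P1/RW1/US1/PS0)
  ⇒ phys 0x3EC3E  [2 reads]
#1 VA=0x2411B92 (r,user):
  lvl0: tbl 0x38, slot 18 ⇒ 0x40007 (P1/RW1/US1/PS0)
  lvl1: tbl 0x40, slot 17 ⇒ 0x41007 (P1/RW1/US1/PS0)
  ⇒ phys 0x41B92  [2 reads]
#2 VA=0x2411B92 (r,kernel):
  TLB hit vpn=0x2411 → PA=0x41B92
#3 VA=0x141F0B6 (w,user):
  lvl0: tbl 0x38, slot 10 ⇒ 0x44007 (P1/RW1/US1/PS0)
  lvl1: tbl 0x44, slot 31 ⇒ 0x48005 (P1/RW0/US1/PS0)
  ⇒ fault: PROTECTION_VIOLATION  — 2 lookups
#4 VA=0xA0123F (r,user):
  lvl0: tbl 0x38, slot 5 ⇒ 0x4A007 (P1/RW1/US1/PS0)
  lvl1: tbl 0x4A, slot 1 ⇒ 0x7E006 (P0/RW1/US1/PS0)
  ⇒ fault: PAGE_NOT_PRESENT  — 2 lookups
#5 VA=0x3818FA9 (r,user):
  lvl0: tbl 0x38, slot 28 ⇒ 0x4C007 (P1/RW1/US1/PS0)
  lvl1: tbl 0x4C, slot 24 ⇒ 0x4E007 (P1/RW1/US1/PS0)
  ⇒ phys 0x4EFA9  [2 reads]

Access #3 PA: FAULT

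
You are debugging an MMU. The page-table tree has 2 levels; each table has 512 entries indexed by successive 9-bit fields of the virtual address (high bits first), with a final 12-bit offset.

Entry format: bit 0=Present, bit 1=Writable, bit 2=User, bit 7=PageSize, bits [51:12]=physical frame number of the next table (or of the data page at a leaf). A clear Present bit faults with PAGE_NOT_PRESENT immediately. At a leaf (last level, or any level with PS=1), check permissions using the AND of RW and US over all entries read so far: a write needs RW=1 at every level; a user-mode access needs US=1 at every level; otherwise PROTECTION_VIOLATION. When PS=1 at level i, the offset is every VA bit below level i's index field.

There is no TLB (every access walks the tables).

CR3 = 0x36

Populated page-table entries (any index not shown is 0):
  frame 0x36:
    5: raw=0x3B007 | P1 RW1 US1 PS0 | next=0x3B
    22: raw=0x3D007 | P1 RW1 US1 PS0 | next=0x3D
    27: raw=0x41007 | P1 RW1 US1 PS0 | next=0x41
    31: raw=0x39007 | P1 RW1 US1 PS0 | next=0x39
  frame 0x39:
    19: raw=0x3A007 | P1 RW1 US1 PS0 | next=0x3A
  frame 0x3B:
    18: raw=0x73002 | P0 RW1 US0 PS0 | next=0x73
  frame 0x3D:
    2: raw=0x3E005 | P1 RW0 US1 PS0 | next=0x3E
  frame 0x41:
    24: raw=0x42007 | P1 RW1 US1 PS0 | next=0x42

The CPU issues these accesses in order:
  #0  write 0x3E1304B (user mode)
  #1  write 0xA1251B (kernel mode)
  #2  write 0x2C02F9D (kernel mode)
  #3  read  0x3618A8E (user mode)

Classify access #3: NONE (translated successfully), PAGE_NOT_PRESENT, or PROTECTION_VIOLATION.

Trace:
#0 VA=0x3E1304B (w,user):
  L0: frame=0x36 idx=31 entry=0x39007 [P=1 RW=1 US=1 PS=0]
  L1: frame=0x39 idx=19 entry=0x3A007 [P=1 RW=1 US=1 PS=0]
  ✓ 0x3A04B  — 2 lookups
#1 VA=0xA1251B (w,kernel):
  L0: frame=0x36 idx=5 entry=0x3B007 [P=1 RW=1 US=1 PS=0]
  L1: frame=0x3B idx=18 entry=0x73002 [P=0 RW=1 US=0 PS=0]
  → PAGE_NOT_PRESENT  (2 entries read)
#2 VA=0x2C02F9D (w,kernel):
  L0: frame=0x36 idx=22 entry=0x3D007 [P=1 RW=1 US=1 PS=0]
  L1: frame=0x3D idx=2 entry=0x3E005 [P=1 RW=0 US=1 PS=0]
  → PROTECTION_VIOLATION  (2 entries read)
#3 VA=0x3618A8E (r,user):
  L0: frame=0x36 idx=27 entry=0x41007 [P=1 RW=1 US=1 PS=0]
  L1: frame=0x41 idx=24 entry=0x42007 [P=1 RW=1 US=1 PS=0]
  ✓ 0x42A8E  — 2 lookups

Access #3 fault: NONE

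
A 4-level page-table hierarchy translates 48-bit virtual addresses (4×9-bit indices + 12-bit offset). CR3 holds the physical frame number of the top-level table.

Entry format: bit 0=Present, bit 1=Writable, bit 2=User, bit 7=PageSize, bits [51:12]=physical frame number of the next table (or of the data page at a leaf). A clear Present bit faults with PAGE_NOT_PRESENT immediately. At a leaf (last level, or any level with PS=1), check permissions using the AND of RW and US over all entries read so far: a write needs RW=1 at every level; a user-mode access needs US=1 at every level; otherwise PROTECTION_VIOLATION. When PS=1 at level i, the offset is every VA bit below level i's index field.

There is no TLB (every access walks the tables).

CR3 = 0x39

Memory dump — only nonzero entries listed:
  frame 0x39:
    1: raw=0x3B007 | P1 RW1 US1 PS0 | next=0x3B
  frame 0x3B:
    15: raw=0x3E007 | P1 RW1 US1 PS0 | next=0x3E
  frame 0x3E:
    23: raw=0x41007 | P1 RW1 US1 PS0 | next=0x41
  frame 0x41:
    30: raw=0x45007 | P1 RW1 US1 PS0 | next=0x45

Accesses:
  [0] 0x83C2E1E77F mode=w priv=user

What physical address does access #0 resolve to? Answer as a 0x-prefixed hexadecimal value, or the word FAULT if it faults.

Trace:
#0 VA=0x83C2E1E77F (w,user):
  [0] read 0x39 idx=1: raw=0x3B007 flags P=1 W=1 U=1 S=0
  [1] read 0x3B idx=15: raw=0x3E007 flags P=1 W=1 U=1 S=0
  [2] read 0x3E idx=23: raw=0x41007 flags P=1 W=1 U=1 S=0
  [3] read 0x41 idx=30: raw=0x45007 flags P=1 W=1 U=1 S=0
  → PA=0x4577F  (4 entries read)

Access #0 PA: 0x4577F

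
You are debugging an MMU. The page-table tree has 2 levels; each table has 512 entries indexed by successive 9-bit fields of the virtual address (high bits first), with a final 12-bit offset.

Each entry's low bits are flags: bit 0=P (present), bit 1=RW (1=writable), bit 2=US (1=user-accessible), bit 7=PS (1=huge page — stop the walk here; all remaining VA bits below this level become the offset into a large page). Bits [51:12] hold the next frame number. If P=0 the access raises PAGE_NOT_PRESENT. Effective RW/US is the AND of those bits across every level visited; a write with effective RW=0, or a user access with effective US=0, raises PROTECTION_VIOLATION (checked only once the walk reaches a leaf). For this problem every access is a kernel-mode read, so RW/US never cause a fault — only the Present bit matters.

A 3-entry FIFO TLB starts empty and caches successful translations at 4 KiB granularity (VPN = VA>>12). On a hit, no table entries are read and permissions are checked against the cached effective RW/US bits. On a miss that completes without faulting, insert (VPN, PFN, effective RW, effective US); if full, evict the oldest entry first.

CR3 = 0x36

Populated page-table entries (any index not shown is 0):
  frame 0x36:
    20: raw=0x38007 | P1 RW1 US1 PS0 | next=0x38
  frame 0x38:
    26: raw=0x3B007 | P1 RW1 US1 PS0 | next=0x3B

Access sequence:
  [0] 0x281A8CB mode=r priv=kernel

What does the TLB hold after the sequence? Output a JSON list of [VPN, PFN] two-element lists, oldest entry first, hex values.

Trace:
#0 VA=0x281A8CB (r,kernel):
  lvl0: tbl 0x36, slot 20 ⇒ 0x38007 (P1/RW1/US1/PS0)
  lvl1: tbl 0x38, slot 26 ⇒ 0x3B007 (P1/RW1/US1/PS0)
  ✓ 0x3B8CB  — 2 lookups

TLB: [["0x281A", "0x3B"]]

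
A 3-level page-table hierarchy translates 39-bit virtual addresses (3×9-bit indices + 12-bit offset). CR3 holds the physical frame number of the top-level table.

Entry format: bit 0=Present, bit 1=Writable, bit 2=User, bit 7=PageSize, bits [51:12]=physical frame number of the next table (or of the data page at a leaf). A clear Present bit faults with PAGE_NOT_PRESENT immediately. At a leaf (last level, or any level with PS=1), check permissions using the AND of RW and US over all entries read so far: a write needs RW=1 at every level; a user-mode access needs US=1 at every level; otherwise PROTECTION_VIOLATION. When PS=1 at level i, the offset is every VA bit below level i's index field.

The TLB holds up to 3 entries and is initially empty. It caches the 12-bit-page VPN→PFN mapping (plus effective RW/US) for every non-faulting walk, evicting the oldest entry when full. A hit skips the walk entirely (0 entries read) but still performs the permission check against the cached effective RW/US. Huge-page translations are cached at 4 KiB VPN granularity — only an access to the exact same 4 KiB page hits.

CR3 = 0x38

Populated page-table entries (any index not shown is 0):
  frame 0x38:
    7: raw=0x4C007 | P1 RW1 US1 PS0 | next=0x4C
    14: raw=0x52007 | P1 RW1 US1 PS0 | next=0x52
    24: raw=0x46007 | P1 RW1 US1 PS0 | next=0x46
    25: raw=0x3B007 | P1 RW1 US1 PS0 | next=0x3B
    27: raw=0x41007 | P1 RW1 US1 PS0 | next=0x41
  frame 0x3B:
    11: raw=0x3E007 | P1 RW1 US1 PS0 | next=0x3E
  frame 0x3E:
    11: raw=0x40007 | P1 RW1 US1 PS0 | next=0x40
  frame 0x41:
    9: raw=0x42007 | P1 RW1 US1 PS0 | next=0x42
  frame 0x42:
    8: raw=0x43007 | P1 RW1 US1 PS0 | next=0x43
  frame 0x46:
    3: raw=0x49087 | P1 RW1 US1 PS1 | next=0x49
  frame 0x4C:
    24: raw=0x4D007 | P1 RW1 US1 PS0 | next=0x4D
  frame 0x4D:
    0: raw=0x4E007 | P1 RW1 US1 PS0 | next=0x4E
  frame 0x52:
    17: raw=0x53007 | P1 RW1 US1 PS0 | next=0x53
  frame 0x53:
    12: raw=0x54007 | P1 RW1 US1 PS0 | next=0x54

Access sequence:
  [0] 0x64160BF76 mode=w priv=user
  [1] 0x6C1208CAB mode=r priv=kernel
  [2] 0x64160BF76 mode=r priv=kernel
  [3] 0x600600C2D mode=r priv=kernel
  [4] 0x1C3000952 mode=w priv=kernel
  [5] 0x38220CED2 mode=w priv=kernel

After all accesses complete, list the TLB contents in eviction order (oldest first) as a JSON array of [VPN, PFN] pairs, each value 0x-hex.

Trace:
#0 VA=0x64160BF76 (w,user):
  L0 @0x38[25] → 0x3B007  P=1,RW=1,US=1,PS=0
  L1 @0x3B[11] → 0x3E007  P=1,RW=1,US=1,PS=0
  L2 @0x3E[11] → 0x40007  P=1,RW=1,US=1,PS=0
  ⇒ phys 0x40F76  [3 reads]
#1 VA=0x6C1208CAB (r,kernel):
  L0 @0x38[27] → 0x41007  P=1,RW=1,US=1,PS=0
  L1 @0x41[9] → 0x42007  P=1,RW=1,US=1,PS=0
  L2 @0x42[8] → 0x43007  P=1,RW=1,US=1,PS=0
  ⇒ phys 0x43CAB  [3 reads]
#2 VA=0x64160BF76 (r,kernel):
  TLB hit vpn=0x64160B → PA=0x40F76
#3 VA=0x600600C2D (r,kernel):
  L0 @0x38[24] → 0x46007  P=1,RW=1,US=1,PS=0
  L1 @0x46[3] → 0x49087  P=1,RW=1,US=1,PS=1
  ⇒ phys 0x49C2D (huge @L1)  [2 reads]
#4 VA=0x1C3000952 (w,kernel):
  L0 @0x38[7] → 0x4C007  P=1,RW=1,US=1,PS=0
  L1 @0x4C[24] → 0x4D007  P=1,RW=1,US=1,PS=0
  L2 @0x4D[0] → 0x4E007  P=1,RW=1,US=1,PS=0
  ⇒ phys 0x4E952  [3 reads]
#5 VA=0x38220CED2 (w,kernel):
  L0 @0x38[14] → 0x52007  P=1,RW=1,US=1,PS=0
  L1 @0x52[17] → 0x53007  P=1,RW=1,US=1,PS=0
  L2 @0x53[12] → 0x54007  P=1,RW=1,US=1,PS=0
  ⇒ phys 0x54ED2  [3 reads]

TLB: [["0x600600", "0x49"], ["0x1C3000", "0x4E"], ["0x38220C", "0x54"]]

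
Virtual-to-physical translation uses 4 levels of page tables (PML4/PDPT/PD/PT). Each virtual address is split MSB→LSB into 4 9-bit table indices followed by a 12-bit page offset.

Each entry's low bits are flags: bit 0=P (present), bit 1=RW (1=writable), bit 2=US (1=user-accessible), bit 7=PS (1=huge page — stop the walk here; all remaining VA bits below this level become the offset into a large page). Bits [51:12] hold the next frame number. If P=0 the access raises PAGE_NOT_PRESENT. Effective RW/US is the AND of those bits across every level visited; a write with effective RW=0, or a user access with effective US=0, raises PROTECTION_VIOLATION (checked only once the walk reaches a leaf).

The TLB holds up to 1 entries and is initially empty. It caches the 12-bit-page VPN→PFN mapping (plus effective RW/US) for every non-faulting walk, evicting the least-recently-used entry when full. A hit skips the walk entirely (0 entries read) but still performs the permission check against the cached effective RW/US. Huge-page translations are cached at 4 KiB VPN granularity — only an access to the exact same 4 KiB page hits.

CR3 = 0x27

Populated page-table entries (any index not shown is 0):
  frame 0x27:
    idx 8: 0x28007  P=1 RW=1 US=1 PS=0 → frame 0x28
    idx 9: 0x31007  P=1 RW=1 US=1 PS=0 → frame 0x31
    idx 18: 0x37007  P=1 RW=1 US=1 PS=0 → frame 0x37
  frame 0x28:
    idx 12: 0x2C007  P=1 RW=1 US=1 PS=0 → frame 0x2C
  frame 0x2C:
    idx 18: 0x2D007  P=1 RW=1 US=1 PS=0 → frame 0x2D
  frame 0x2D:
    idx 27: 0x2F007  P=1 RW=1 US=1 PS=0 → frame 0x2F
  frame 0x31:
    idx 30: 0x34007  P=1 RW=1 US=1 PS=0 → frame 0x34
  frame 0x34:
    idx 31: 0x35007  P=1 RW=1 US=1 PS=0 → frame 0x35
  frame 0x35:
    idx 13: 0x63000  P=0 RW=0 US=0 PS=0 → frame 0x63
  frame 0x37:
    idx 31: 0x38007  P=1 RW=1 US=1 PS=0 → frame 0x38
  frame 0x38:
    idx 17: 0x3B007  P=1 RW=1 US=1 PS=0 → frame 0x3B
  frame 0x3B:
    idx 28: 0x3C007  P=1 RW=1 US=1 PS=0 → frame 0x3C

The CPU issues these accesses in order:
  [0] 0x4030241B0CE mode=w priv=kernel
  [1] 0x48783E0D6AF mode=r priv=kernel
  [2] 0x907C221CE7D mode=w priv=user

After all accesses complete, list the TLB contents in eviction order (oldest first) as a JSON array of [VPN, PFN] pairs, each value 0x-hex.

Per-access translation:
#0 VA=0x4030241B0CE (w,kernel):
  L0: frame=0x27 idx=8 entry=0x28007 [P=1 RW=1 US=1 PS=0]
  L1: frame=0x28 idx=12 entry=0x2C007 [P=1 RW=1 US=1 PS=0]
  L2: frame=0x2C idx=18 entry=0x2D007 [P=1 RW=1 US=1 PS=0]
  L3: frame=0x2D idx=27 entry=0x2F007 [P=1 RW=1 US=1 PS=0]
  → PA=0x2F0CE  (4 entries read)
#1 VA=0x48783E0D6AF (r,kernel):
  L0: frame=0x27 idx=9 entry=0x31007 [P=1 RW=1 US=1 PS=0]
  L1: frame=0x31 idx=30 entry=0x34007 [P=1 RW=1 US=1 PS=0]
  L2: frame=0x34 idx=31 entry=0x35007 [P=1 RW=1 US=1 PS=0]
  L3: frame=0x35 idx=13 entry=0x63000 [P=0 RW=0 US=0 PS=0]
  ⇒ fault: PAGE_NOT_PRESENT  — 4 lookups
#2 VA=0x907C221CE7D (w,user):
  L0: frame=0x27 idx=18 entry=0x37007 [P=1 RW=1 US=1 PS=0]
  L1: frame=0x37 idx=31 entry=0x38007 [P=1 RW=1 US=1 PS=0]
  L2: frame=0x38 idx=17 entry=0x3B007 [P=1 RW=1 US=1 PS=0]
  L3: frame=0x3B idx=28 entry=0x3C007 [P=1 RW=1 US=1 PS=0]
  → PA=0x3CE7D  (4 entries read)

TLB: [["0x907C221C", "0x3C"]]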